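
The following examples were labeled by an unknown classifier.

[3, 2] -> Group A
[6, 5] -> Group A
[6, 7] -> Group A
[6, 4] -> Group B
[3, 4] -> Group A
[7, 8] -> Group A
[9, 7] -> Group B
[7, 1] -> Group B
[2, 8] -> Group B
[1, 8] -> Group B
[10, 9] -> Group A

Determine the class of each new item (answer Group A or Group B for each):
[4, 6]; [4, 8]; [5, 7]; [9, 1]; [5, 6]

The classifier is using: |first − second| ≤ 1.
[4, 6]: |4−6| = 2 — does not satisfy this, so Group B. [4, 8]: |4−8| = 4 — does not satisfy this, so Group B. [5, 7]: |5−7| = 2 — does not satisfy this, so Group B. [9, 1]: |9−1| = 8 — does not satisfy this, so Group B. [5, 6]: |5−6| = 1 — has this property, so Group A.

Group B, Group B, Group B, Group B, Group A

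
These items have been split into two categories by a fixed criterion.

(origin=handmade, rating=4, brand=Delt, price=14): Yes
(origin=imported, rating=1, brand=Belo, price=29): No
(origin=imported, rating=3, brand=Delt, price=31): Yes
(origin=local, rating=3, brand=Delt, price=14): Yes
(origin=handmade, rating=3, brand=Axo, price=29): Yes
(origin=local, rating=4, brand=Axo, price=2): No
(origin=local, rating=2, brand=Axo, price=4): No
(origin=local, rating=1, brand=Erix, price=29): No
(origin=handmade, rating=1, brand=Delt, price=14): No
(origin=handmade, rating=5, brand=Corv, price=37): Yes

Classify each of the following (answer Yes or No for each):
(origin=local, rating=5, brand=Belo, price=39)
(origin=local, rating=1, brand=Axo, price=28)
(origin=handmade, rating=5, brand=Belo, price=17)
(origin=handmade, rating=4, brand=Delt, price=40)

Yes, No, Yes, Yes

The common property of the 'Yes' items is: rating ≥ 3 AND price ≥ 4. No 'No' item has it.
(origin=local, rating=5, brand=Belo, price=39): rating = 5, price = 39, matches → Yes.
(origin=local, rating=1, brand=Axo, price=28): rating = 1, price = 28, does not fit → No.
(origin=handmade, rating=5, brand=Belo, price=17): rating = 5, price = 17, matches → Yes.
(origin=handmade, rating=4, brand=Delt, price=40): rating = 4, price = 40, matches → Yes.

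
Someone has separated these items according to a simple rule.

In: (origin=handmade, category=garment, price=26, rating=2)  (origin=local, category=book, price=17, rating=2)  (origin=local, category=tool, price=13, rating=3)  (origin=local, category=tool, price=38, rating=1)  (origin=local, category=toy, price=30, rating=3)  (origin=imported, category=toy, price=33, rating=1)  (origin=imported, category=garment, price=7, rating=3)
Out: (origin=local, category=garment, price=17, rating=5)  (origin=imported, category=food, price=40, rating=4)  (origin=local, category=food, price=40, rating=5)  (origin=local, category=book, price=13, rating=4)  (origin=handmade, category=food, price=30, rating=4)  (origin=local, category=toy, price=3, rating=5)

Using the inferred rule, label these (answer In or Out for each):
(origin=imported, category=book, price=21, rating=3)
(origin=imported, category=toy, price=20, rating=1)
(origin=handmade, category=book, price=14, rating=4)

The distinguishing property — rating ≤ 3 — holds for all the 'In' cases and none of the 'Out' cases.
(origin=imported, category=book, price=21, rating=3): rating = 3 — meets the rule, so In.
(origin=imported, category=toy, price=20, rating=1): rating = 1 — meets the rule, so In.
(origin=handmade, category=book, price=14, rating=4): rating = 4 — fails the rule, so Out.

In, In, Out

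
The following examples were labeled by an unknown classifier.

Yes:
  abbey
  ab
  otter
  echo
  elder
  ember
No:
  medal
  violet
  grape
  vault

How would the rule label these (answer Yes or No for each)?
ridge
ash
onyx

Looking at the examples, the only property every 'Yes' case has and every 'No' case lacks is: starts with a vowel.
ridge → starts with 'r' → No. ash → starts with 'a' → Yes. onyx → starts with 'o' → Yes.

No, Yes, Yes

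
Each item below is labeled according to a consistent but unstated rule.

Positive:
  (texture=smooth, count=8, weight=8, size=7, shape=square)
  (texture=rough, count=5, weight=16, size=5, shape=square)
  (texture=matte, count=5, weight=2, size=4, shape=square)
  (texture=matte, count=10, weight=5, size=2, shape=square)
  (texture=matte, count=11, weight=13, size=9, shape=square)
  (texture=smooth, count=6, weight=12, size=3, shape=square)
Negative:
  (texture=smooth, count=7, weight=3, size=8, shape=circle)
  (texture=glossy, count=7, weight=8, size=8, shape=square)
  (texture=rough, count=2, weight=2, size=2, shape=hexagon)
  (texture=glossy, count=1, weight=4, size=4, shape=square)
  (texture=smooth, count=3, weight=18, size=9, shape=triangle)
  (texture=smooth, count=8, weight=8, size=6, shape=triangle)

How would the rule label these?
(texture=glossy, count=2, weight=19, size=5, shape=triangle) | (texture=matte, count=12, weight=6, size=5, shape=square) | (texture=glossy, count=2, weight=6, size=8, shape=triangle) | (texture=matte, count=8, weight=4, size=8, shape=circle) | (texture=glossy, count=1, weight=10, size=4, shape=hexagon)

Negative, Positive, Negative, Negative, Negative

The common property of the 'Positive' items is: shape is square AND texture is not glossy. No 'Negative' item has it.
(texture=glossy, count=2, weight=19, size=5, shape=triangle): shape is triangle, texture is glossy — does not fit, so Negative.
(texture=matte, count=12, weight=6, size=5, shape=square): shape is square, texture is matte — qualifies, so Positive.
(texture=glossy, count=2, weight=6, size=8, shape=triangle): shape is triangle, texture is glossy — does not fit, so Negative.
(texture=matte, count=8, weight=4, size=8, shape=circle): shape is circle, texture is matte — does not fit, so Negative.
(texture=glossy, count=1, weight=10, size=4, shape=hexagon): shape is hexagon, texture is glossy — does not fit, so Negative.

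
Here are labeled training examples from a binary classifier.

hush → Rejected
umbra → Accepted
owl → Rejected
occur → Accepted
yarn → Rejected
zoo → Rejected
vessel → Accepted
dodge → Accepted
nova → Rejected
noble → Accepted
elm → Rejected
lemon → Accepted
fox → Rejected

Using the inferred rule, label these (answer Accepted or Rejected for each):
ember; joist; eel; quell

Accepted, Accepted, Rejected, Accepted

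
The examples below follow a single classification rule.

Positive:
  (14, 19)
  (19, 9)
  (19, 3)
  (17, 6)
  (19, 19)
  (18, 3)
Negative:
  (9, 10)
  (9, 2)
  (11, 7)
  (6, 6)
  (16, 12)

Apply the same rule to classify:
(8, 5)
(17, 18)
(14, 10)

Negative, Positive, Negative

All 'Positive' examples share one property — max ≥ 17 — and every 'Negative' example lacks it.
Negative: (8, 5), since max 8.
Positive: (17, 18), since max 18.
Negative: (14, 10), since max 14.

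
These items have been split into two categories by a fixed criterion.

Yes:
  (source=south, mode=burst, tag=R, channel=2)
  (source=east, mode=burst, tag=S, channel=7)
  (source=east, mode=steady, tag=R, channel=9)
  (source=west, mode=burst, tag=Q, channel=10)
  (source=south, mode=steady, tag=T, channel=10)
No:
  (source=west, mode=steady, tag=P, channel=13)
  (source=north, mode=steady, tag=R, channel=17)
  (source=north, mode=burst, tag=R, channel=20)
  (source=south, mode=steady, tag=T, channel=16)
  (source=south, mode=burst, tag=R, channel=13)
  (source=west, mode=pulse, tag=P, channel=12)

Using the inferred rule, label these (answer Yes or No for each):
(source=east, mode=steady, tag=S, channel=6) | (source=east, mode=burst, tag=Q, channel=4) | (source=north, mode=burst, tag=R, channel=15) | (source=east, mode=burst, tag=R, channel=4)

One predicate separates the groups cleanly: channel ≤ 10.
(source=east, mode=steady, tag=S, channel=6) — channel = 6, hence Yes. (source=east, mode=burst, tag=Q, channel=4) — channel = 4, hence Yes. (source=north, mode=burst, tag=R, channel=15) — channel = 15, hence No. (source=east, mode=burst, tag=R, channel=4) — channel = 4, hence Yes.

Yes, Yes, No, Yes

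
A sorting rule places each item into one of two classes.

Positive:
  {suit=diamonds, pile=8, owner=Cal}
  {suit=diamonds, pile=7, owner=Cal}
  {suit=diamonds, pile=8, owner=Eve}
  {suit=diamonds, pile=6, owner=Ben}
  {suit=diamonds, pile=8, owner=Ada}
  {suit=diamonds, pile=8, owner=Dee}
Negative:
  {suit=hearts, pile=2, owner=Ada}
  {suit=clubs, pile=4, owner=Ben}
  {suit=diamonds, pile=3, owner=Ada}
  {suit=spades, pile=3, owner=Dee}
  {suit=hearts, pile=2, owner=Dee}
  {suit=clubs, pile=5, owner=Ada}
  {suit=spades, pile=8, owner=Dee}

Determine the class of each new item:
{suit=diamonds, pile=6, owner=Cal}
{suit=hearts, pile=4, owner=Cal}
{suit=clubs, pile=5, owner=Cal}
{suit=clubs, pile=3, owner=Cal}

The pattern is that an item is 'Positive' exactly when: suit is diamonds AND pile ≥ 4.
{suit=diamonds, pile=6, owner=Cal}: suit is diamonds, pile = 6, satisfies this → Positive.
{suit=hearts, pile=4, owner=Cal}: suit is hearts, pile = 4, doesn't qualify → Negative.
{suit=clubs, pile=5, owner=Cal}: suit is clubs, pile = 5, doesn't qualify → Negative.
{suit=clubs, pile=3, owner=Cal}: suit is clubs, pile = 3, doesn't qualify → Negative.

Positive, Negative, Negative, Negative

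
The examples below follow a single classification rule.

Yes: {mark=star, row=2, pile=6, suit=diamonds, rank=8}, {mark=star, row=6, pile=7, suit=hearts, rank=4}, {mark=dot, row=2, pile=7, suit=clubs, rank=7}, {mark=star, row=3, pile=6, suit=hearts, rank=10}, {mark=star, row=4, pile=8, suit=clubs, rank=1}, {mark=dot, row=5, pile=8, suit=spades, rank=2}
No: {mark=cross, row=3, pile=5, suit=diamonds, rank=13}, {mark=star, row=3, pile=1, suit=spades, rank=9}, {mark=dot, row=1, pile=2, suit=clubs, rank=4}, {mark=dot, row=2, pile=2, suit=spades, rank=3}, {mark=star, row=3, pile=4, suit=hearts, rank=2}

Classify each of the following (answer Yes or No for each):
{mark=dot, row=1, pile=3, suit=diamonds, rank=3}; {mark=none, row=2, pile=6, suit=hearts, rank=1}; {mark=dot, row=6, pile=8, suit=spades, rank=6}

No, Yes, Yes

The common property of the 'Yes' items is: pile ≥ 6. No 'No' item has it.
{mark=dot, row=1, pile=3, suit=diamonds, rank=3} — pile = 3, hence No. {mark=none, row=2, pile=6, suit=hearts, rank=1} — pile = 6, hence Yes. {mark=dot, row=6, pile=8, suit=spades, rank=6} — pile = 8, hence Yes.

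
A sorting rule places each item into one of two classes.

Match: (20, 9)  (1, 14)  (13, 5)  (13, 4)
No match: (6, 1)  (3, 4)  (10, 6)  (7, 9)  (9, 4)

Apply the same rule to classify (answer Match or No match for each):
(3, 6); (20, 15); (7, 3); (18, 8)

No match, Match, No match, Match

Rule: max ≥ 13. This holds for each 'Match' example and fails for each 'No match' one.
(3, 6): max 6 — lacks this property, so No match. (20, 15): max 20 — qualifies, so Match. (7, 3): max 7 — lacks this property, so No match. (18, 8): max 18 — qualifies, so Match.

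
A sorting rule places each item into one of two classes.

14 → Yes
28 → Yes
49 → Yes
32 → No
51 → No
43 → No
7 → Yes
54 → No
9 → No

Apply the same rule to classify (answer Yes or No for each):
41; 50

No, No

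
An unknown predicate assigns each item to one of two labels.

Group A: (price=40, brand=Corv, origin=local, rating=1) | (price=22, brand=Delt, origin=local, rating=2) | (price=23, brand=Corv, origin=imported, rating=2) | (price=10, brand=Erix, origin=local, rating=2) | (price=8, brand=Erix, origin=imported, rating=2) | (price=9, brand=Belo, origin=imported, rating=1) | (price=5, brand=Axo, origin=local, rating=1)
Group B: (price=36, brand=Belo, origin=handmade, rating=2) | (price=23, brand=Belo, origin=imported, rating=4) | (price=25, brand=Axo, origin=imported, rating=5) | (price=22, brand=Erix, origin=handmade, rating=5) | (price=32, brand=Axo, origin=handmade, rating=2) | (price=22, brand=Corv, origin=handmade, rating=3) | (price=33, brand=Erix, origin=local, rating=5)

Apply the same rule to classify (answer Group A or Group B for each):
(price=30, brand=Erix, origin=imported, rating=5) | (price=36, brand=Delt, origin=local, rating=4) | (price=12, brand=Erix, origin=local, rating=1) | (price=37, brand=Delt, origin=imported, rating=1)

Group B, Group B, Group A, Group A

'Group A' ⟺ origin is not handmade AND rating ≤ 2.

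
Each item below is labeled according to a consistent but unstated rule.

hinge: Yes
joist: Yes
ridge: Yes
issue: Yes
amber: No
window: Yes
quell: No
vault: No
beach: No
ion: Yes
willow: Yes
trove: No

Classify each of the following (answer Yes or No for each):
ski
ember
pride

The rule appears to be: contains 'i'.
ski: has 'i' — qualifies, so Yes. ember: no 'i' — doesn't qualify, so No. pride: has 'i' — qualifies, so Yes.

Yes, No, Yes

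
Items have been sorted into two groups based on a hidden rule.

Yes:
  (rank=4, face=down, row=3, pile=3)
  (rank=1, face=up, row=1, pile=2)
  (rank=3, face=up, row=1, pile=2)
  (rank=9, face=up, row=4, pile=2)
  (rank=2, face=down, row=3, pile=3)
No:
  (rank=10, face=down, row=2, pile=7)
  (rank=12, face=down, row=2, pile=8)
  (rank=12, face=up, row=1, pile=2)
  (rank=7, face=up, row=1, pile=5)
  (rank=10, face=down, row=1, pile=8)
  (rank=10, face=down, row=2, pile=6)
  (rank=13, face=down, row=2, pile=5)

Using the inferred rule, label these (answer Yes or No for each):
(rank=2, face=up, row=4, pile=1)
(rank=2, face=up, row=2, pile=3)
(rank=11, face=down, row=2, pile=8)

Yes, Yes, No

The simplest hypothesis consistent with all the labels is: pile ≤ 3 AND rank ≤ 9.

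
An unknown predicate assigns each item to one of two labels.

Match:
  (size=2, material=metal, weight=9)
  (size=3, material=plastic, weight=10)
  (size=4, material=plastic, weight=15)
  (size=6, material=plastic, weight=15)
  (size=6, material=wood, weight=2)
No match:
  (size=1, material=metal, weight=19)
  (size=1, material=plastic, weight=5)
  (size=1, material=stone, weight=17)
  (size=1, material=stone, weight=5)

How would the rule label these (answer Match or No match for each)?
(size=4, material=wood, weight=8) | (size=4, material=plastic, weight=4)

Match, Match

The classifier is using: size ≥ 2.
(size=4, material=wood, weight=8): Match (size = 4).
(size=4, material=plastic, weight=4): Match (size = 4).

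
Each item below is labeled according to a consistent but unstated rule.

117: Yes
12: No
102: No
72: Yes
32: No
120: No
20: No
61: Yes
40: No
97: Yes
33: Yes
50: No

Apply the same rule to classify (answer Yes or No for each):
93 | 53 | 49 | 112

Yes, Yes, Yes, No

Rule: digit sum ≥ 6. This holds for each 'Yes' example and fails for each 'No' one.
93: Yes (digit sum 9+3 = 12). 53: Yes (digit sum 5+3 = 8). 49: Yes (digit sum 4+9 = 13). 112: No (digit sum 1+1+2 = 4).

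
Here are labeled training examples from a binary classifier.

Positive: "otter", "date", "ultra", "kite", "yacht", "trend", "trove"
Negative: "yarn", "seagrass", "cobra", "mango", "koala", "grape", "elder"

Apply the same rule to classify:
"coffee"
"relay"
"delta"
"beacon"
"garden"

Comparing the two groups points to one rule — contains 't'.
"coffee" → no 't' → Negative. "relay" → no 't' → Negative. "delta" → has 't' → Positive. "beacon" → no 't' → Negative. "garden" → no 't' → Negative.

Negative, Negative, Positive, Negative, Negative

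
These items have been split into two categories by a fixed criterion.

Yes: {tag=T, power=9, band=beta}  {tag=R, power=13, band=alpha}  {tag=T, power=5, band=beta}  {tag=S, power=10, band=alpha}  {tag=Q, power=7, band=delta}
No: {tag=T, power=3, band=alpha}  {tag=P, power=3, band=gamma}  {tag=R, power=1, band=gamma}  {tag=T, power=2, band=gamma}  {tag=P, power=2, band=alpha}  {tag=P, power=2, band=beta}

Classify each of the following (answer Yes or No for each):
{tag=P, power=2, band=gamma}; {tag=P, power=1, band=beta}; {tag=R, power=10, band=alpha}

The common property of the 'Yes' items is: power ≥ 5. No 'No' item has it.
{tag=P, power=2, band=gamma} → power = 2 → No.
{tag=P, power=1, band=beta} → power = 1 → No.
{tag=R, power=10, band=alpha} → power = 10 → Yes.

No, No, Yes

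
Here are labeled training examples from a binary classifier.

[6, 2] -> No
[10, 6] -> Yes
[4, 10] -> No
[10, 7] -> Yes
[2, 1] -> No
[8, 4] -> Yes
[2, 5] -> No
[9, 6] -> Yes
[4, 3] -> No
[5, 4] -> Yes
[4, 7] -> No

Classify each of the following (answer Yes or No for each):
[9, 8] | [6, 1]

Yes, No

The distinguishing property — first > second AND sum ≥ 9 — holds for all the 'Yes' cases and none of the 'No' cases.
[9, 8]: 9 > 8, 9+8 = 17 — fits, so Yes.
[6, 1]: 6 > 1, 6+1 = 7 — fails this test, so No.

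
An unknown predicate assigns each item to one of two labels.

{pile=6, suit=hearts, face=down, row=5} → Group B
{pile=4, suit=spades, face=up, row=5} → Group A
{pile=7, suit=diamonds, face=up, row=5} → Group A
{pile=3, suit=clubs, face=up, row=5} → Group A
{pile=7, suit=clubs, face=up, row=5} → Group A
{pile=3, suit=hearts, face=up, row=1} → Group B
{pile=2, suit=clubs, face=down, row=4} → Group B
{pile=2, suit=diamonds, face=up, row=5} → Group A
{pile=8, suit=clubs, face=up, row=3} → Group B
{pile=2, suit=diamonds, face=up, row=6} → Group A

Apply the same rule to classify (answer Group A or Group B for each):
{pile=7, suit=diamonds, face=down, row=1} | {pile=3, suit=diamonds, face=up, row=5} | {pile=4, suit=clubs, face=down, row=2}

Group B, Group A, Group B

The classifier is using: face is up AND row ≥ 4.
{pile=7, suit=diamonds, face=down, row=1}: Group B (face is down, row = 1).
{pile=3, suit=diamonds, face=up, row=5}: Group A (face is up, row = 5).
{pile=4, suit=clubs, face=down, row=2}: Group B (face is down, row = 2).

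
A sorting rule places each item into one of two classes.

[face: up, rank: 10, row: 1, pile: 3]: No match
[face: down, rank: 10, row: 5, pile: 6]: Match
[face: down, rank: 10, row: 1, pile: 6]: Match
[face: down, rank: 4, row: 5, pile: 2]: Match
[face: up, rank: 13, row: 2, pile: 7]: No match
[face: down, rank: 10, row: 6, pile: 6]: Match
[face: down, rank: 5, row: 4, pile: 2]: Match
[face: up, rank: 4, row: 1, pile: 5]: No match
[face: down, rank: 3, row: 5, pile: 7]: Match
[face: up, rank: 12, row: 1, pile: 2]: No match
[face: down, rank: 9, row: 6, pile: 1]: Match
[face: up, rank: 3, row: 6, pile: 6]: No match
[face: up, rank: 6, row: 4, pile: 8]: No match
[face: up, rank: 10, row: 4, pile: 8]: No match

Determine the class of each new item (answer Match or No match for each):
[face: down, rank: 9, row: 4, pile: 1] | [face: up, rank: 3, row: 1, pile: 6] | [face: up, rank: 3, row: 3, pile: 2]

Match, No match, No match

The rule appears to be: face is down.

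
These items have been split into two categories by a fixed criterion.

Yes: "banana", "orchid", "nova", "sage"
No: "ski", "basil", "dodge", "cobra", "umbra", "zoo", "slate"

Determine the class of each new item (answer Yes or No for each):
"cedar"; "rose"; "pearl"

No, Yes, No

Checking candidate rules against both groups, what survives is: even length.
"cedar": length 5, fails the rule → No. "rose": length 4, has this property → Yes. "pearl": length 5, fails the rule → No.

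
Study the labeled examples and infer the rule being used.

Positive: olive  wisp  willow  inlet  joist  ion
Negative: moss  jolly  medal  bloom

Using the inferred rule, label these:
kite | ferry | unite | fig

Positive, Negative, Positive, Positive

A rule that fits every label: contains 'i' — true of each 'Positive' example, false of each 'Negative' one.
kite: Positive (has 'i'). ferry: Negative (no 'i'). unite: Positive (has 'i'). fig: Positive (has 'i').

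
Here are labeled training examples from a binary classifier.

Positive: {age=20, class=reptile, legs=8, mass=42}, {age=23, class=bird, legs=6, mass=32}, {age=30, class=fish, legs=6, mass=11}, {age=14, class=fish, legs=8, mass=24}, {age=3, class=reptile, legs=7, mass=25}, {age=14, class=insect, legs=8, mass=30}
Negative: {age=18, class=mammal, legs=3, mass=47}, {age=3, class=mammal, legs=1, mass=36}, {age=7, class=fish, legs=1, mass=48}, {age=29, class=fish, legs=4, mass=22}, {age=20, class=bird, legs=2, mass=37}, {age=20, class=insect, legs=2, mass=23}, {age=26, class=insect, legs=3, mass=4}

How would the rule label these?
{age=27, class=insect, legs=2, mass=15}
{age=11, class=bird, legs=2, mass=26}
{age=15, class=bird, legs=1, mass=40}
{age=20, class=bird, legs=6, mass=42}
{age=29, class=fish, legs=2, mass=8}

Negative, Negative, Negative, Positive, Negative

The classifier is using: legs ≥ 6.
{age=27, class=insect, legs=2, mass=15} → legs = 2 → Negative.
{age=11, class=bird, legs=2, mass=26} → legs = 2 → Negative.
{age=15, class=bird, legs=1, mass=40} → legs = 1 → Negative.
{age=20, class=bird, legs=6, mass=42} → legs = 6 → Positive.
{age=29, class=fish, legs=2, mass=8} → legs = 2 → Negative.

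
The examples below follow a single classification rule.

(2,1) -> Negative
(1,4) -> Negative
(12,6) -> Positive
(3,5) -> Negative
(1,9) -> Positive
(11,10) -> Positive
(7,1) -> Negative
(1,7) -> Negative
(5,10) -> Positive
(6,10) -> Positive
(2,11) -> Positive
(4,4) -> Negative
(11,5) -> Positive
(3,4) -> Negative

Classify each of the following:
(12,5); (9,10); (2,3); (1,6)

'Positive' ⟺ sum ≥ 10.
(12,5): 12+5 = 17, fits → Positive. (9,10): 9+10 = 19, fits → Positive. (2,3): 2+3 = 5, doesn't qualify → Negative. (1,6): 1+6 = 7, doesn't qualify → Negative.

Positive, Positive, Negative, Negative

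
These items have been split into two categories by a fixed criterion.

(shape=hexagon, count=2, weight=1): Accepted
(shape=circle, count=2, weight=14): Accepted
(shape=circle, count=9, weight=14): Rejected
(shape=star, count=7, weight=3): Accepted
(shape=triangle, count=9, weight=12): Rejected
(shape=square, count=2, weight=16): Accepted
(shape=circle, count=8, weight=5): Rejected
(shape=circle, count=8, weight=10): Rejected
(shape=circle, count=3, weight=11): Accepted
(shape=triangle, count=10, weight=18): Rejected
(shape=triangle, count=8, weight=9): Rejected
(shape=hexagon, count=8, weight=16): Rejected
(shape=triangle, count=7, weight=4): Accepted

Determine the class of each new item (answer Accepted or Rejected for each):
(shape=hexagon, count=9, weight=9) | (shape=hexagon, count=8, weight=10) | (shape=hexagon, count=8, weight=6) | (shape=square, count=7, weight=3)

The classifier is using: count ≤ 7.
Rejected: (shape=hexagon, count=9, weight=9), since count = 9. Rejected: (shape=hexagon, count=8, weight=10), since count = 8. Rejected: (shape=hexagon, count=8, weight=6), since count = 8. Accepted: (shape=square, count=7, weight=3), since count = 7.

Rejected, Rejected, Rejected, Accepted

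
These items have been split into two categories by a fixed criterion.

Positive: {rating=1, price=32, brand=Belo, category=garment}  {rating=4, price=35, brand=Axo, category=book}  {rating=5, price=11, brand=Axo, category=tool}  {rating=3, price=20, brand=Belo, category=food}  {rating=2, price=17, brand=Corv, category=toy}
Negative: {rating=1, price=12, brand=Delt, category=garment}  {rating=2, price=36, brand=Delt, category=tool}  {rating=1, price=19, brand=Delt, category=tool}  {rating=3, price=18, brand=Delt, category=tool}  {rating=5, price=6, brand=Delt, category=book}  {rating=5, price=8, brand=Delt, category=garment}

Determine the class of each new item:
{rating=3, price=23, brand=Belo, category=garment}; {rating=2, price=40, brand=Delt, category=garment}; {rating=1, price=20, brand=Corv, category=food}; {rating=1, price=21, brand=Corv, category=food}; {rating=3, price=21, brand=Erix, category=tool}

The pattern is that an item is 'Positive' exactly when: brand is not Delt.
{rating=3, price=23, brand=Belo, category=garment} — brand is Belo, hence Positive. {rating=2, price=40, brand=Delt, category=garment} — brand is Delt, hence Negative. {rating=1, price=20, brand=Corv, category=food} — brand is Corv, hence Positive. {rating=1, price=21, brand=Corv, category=food} — brand is Corv, hence Positive. {rating=3, price=21, brand=Erix, category=tool} — brand is Erix, hence Positive.

Positive, Negative, Positive, Positive, Positive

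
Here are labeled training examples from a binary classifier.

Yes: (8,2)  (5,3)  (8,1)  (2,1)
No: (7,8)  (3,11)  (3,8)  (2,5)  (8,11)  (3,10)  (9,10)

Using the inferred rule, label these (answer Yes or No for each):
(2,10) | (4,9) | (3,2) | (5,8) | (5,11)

No, No, Yes, No, No

The rule appears to be: first > second.
(2,10) → 2 < 10 → No.
(4,9) → 4 < 9 → No.
(3,2) → 3 > 2 → Yes.
(5,8) → 5 < 8 → No.
(5,11) → 5 < 11 → No.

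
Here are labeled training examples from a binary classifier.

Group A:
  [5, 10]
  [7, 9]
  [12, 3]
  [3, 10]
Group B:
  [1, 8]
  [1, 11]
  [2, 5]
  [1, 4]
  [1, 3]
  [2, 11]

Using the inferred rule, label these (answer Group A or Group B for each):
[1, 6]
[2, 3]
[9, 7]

Group B, Group B, Group A

The common property of the 'Group A' items is: first ≥ 3. No 'Group B' item has it.
[1, 6]: Group B (first 1). [2, 3]: Group B (first 2). [9, 7]: Group A (first 9).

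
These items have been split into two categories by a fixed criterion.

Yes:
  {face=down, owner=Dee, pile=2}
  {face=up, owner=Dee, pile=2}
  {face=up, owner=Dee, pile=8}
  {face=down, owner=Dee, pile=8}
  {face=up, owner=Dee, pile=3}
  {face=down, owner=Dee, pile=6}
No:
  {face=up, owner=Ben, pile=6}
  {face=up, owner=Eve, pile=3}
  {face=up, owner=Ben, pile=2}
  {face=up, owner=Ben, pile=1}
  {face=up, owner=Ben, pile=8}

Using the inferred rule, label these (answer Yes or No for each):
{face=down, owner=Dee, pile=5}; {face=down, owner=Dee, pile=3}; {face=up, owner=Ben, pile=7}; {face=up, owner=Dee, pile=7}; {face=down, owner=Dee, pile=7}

'Yes' ⟺ owner is Dee.
Yes: {face=down, owner=Dee, pile=5}, since owner is Dee.
Yes: {face=down, owner=Dee, pile=3}, since owner is Dee.
No: {face=up, owner=Ben, pile=7}, since owner is Ben.
Yes: {face=up, owner=Dee, pile=7}, since owner is Dee.
Yes: {face=down, owner=Dee, pile=7}, since owner is Dee.

Yes, Yes, No, Yes, Yes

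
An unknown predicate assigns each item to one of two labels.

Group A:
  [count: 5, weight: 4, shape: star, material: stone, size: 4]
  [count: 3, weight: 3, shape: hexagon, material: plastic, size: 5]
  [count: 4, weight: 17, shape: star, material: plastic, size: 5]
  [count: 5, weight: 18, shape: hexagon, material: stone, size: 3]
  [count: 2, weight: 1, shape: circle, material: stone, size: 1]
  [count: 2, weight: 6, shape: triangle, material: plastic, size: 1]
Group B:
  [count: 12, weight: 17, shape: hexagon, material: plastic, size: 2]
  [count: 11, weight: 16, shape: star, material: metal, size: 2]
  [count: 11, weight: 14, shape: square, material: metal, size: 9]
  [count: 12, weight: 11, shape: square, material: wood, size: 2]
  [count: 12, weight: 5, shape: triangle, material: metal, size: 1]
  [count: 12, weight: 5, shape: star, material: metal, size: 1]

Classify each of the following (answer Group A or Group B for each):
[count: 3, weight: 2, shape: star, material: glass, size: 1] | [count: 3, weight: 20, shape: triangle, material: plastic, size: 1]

Group A, Group A

The simplest hypothesis consistent with all the labels is: count ≤ 5.
[count: 3, weight: 2, shape: star, material: glass, size: 1]: count = 3, has this property → Group A. [count: 3, weight: 20, shape: triangle, material: plastic, size: 1]: count = 3, has this property → Group A.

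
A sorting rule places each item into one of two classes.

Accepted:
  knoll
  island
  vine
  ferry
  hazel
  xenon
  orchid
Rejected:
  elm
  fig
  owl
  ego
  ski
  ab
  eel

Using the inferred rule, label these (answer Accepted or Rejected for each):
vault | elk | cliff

Accepted, Rejected, Accepted

The pattern is that an item is 'Accepted' exactly when: length ≥ 4.
vault — length 5, hence Accepted. elk — length 3, hence Rejected. cliff — length 5, hence Accepted.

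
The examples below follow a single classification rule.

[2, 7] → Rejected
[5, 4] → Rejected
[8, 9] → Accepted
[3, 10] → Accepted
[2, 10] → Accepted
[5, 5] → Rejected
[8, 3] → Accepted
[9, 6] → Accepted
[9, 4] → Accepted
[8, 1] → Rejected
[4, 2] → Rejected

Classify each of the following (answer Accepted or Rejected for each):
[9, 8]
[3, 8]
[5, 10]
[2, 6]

The classifier is using: sum ≥ 11.
[9, 8]: 9+8 = 17 — matches, so Accepted. [3, 8]: 3+8 = 11 — matches, so Accepted. [5, 10]: 5+10 = 15 — matches, so Accepted. [2, 6]: 2+6 = 8 — fails this test, so Rejected.

Accepted, Accepted, Accepted, Rejected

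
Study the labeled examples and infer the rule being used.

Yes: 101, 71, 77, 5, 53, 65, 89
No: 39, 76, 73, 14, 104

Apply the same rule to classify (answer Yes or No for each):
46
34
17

A rule that fits every label: ≡ 5 (mod 6) — true of each 'Yes' example, false of each 'No' one.
46 — 46 mod 6 = 4, hence No.
34 — 34 mod 6 = 4, hence No.
17 — 17 mod 6 = 5, hence Yes.

No, No, Yes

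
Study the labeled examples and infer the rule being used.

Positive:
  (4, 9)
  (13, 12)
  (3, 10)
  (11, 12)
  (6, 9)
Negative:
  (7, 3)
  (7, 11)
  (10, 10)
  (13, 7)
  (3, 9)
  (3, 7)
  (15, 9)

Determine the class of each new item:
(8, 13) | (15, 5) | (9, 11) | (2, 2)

One predicate separates the groups cleanly: sum is odd.
(8, 13): 8+13 = 21, satisfies this → Positive. (15, 5): 15+5 = 20, fails this test → Negative. (9, 11): 9+11 = 20, fails this test → Negative. (2, 2): 2+2 = 4, fails this test → Negative.

Positive, Negative, Negative, Negative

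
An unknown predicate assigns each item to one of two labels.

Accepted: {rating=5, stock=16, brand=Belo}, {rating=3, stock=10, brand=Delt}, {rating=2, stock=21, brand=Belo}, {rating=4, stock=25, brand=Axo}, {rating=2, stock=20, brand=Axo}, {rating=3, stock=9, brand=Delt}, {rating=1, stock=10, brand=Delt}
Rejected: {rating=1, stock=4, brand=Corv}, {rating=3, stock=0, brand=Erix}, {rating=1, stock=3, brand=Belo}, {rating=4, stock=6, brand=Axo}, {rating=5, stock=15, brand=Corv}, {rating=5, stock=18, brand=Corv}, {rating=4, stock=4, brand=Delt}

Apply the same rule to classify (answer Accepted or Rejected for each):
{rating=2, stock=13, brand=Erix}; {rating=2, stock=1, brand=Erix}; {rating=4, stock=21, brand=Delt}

Accepted, Rejected, Accepted

The simplest hypothesis consistent with all the labels is: brand is not Corv AND stock ≥ 9.
{rating=2, stock=13, brand=Erix}: Accepted (brand is Erix, stock = 13). {rating=2, stock=1, brand=Erix}: Rejected (brand is Erix, stock = 1). {rating=4, stock=21, brand=Delt}: Accepted (brand is Delt, stock = 21).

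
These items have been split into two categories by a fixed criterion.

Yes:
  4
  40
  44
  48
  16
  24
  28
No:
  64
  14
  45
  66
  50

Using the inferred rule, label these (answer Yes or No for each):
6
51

'Yes' ⟺ multiple of 4 AND at most 48.
6: No (6 = 4·1 + 2, 6 ≤ 48). 51: No (51 = 4·12 + 3, 51 > 48).

No, No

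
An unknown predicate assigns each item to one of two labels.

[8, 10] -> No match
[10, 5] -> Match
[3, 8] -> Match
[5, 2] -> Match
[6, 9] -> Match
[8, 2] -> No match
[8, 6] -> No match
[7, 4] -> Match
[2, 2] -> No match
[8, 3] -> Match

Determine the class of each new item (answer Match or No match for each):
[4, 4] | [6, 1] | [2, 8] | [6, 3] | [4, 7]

No match, Match, No match, Match, Match

Comparing the two groups points to one rule — sum is odd.
[4, 4]: No match (4+4 = 8). [6, 1]: Match (6+1 = 7). [2, 8]: No match (2+8 = 10). [6, 3]: Match (6+3 = 9). [4, 7]: Match (4+7 = 11).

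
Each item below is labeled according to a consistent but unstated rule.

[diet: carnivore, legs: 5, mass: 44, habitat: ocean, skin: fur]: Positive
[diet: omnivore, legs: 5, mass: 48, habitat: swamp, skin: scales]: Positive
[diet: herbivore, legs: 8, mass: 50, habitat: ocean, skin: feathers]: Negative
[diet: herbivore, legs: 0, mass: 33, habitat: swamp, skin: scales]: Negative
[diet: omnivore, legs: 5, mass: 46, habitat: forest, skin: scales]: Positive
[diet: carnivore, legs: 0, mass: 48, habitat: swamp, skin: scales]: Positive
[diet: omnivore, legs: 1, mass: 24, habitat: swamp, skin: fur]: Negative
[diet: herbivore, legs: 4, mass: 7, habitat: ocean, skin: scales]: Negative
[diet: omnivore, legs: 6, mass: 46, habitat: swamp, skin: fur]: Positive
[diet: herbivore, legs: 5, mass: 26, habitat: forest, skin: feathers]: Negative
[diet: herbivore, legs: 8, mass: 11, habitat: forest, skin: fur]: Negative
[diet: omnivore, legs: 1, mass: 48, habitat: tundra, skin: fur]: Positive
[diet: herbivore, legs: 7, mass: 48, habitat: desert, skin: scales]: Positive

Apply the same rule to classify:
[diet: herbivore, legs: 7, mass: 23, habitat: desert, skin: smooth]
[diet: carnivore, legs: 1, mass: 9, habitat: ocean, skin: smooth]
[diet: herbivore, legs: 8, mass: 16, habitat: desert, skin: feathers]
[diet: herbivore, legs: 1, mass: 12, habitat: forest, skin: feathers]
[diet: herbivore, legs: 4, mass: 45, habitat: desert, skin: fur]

The distinguishing property — legs ≤ 7 AND mass ≥ 44 — holds for all the 'Positive' cases and none of the 'Negative' cases.
[diet: herbivore, legs: 7, mass: 23, habitat: desert, skin: smooth] → legs = 7, mass = 23 → Negative.
[diet: carnivore, legs: 1, mass: 9, habitat: ocean, skin: smooth] → legs = 1, mass = 9 → Negative.
[diet: herbivore, legs: 8, mass: 16, habitat: desert, skin: feathers] → legs = 8, mass = 16 → Negative.
[diet: herbivore, legs: 1, mass: 12, habitat: forest, skin: feathers] → legs = 1, mass = 12 → Negative.
[diet: herbivore, legs: 4, mass: 45, habitat: desert, skin: fur] → legs = 4, mass = 45 → Positive.

Negative, Negative, Negative, Negative, Positive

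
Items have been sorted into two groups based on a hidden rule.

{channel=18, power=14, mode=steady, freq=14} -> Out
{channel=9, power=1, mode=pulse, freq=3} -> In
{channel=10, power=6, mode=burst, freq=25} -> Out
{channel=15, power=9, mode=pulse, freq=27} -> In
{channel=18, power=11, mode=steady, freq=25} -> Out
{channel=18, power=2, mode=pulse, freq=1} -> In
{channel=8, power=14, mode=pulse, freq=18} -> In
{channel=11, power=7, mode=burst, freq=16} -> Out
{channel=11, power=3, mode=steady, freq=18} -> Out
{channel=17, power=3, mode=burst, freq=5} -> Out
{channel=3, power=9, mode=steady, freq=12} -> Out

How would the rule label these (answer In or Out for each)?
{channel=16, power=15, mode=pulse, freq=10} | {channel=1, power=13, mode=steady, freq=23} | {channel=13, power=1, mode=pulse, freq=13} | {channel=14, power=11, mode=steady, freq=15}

In, Out, In, Out

A rule that fits every label: mode is pulse — true of each 'In' example, false of each 'Out' one.
{channel=16, power=15, mode=pulse, freq=10} — mode is pulse, hence In. {channel=1, power=13, mode=steady, freq=23} — mode is steady, hence Out. {channel=13, power=1, mode=pulse, freq=13} — mode is pulse, hence In. {channel=14, power=11, mode=steady, freq=15} — mode is steady, hence Out.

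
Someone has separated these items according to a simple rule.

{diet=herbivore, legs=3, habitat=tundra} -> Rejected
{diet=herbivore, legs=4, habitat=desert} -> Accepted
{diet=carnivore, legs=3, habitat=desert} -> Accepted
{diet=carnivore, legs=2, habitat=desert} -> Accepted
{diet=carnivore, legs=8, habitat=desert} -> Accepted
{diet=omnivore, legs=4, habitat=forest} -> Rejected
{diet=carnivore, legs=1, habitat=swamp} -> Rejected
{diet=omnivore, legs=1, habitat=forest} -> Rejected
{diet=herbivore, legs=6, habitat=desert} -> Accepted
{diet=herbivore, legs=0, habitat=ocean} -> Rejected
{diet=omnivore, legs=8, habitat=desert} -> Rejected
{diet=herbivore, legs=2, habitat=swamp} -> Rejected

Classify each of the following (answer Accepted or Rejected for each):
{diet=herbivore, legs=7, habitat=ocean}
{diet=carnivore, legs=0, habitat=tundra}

One predicate separates the groups cleanly: diet is not omnivore AND habitat is desert.
{diet=herbivore, legs=7, habitat=ocean} — diet is herbivore, habitat is ocean, hence Rejected.
{diet=carnivore, legs=0, habitat=tundra} — diet is carnivore, habitat is tundra, hence Rejected.

Rejected, Rejected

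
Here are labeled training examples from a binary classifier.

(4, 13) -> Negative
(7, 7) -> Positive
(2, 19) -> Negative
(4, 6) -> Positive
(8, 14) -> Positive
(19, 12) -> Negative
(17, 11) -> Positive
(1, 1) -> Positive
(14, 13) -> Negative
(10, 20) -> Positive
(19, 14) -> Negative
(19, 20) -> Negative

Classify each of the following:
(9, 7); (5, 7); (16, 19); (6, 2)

Positive, Positive, Negative, Positive

A rule that fits every label: sum is even — true of each 'Positive' example, false of each 'Negative' one.
(9, 7): Positive (9+7 = 16). (5, 7): Positive (5+7 = 12). (16, 19): Negative (16+19 = 35). (6, 2): Positive (6+2 = 8).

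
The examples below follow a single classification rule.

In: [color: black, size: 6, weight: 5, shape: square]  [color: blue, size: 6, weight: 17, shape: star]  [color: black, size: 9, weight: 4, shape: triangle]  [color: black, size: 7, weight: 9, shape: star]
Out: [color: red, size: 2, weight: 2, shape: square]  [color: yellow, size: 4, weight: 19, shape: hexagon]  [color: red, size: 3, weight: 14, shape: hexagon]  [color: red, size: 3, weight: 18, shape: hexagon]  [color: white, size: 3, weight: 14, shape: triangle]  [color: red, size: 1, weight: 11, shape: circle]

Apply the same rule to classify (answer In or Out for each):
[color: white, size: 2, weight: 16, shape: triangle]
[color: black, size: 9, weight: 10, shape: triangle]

Out, In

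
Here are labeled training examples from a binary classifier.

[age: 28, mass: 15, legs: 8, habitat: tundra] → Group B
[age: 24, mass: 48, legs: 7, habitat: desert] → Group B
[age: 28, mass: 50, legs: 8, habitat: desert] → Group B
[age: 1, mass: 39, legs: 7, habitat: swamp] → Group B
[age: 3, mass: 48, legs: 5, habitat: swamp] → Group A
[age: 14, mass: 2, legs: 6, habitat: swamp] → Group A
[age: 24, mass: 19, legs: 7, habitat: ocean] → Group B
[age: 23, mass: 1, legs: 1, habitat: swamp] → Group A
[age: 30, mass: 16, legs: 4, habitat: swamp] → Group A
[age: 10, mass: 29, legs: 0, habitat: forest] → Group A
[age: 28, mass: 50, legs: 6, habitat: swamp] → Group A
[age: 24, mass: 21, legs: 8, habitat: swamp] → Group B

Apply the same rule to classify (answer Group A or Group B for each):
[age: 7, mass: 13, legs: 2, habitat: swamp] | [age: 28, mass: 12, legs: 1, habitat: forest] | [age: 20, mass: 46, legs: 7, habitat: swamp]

Group A, Group A, Group B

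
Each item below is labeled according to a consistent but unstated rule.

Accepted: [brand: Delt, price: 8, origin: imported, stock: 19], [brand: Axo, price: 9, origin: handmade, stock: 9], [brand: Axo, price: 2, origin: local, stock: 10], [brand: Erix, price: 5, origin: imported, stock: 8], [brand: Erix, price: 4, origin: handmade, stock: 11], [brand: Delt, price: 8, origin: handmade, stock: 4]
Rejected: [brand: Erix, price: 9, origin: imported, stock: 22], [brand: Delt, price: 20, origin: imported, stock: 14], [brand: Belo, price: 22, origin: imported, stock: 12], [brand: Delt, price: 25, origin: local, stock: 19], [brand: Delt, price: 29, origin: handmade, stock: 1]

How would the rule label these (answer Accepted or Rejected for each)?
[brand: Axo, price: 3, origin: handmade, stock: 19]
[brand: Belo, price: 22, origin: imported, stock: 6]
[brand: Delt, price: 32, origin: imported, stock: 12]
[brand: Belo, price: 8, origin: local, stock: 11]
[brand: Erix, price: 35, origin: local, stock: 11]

The pattern is that an item is 'Accepted' exactly when: price ≤ 9 AND stock ≤ 19.

Accepted, Rejected, Rejected, Accepted, Rejected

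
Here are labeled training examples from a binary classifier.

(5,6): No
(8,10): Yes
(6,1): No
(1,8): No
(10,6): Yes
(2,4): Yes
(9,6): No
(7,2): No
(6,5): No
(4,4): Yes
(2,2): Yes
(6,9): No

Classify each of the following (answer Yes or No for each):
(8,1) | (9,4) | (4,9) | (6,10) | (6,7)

No, No, No, Yes, No

A rule that fits every label: sum is even — true of each 'Yes' example, false of each 'No' one.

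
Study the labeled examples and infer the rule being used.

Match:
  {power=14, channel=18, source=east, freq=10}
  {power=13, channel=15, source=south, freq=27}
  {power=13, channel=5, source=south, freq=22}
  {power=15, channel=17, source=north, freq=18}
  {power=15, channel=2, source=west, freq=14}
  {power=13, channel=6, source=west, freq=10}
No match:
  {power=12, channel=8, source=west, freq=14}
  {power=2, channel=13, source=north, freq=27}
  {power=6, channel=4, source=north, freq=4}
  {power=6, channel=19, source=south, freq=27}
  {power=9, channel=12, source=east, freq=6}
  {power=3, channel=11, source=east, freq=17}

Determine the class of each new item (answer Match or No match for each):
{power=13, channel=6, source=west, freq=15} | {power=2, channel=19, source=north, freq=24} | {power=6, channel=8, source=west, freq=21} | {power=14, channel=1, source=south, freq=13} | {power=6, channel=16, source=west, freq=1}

Match, No match, No match, Match, No match

The pattern is that an item is 'Match' exactly when: power ≥ 13.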